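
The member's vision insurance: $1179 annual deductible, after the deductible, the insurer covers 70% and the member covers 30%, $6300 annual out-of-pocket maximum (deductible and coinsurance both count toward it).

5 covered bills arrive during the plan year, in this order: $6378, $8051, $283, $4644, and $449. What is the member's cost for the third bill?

Claim 1 ($6378): $1179 to deductible, leaving $5199; 30% of $5199 = $1559.70. Member owes $2738.70 (running OOP $2738.70).
Claim 2 ($8051): deductible already satisfied, so member's share is 30% × $8051 = $2415.30. Cost to member: $2415.30. OOP to date $5154.
Claim 3 ($283): deductible met; 30% of $283 = $84.90. Cost to member: $84.90. OOP to date $5238.90.

$84.90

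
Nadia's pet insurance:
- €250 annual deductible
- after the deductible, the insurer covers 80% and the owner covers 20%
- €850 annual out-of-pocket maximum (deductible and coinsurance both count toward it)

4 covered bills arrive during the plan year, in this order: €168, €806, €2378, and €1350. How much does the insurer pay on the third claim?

Bill 1, €168: fully absorbed by the deductible. Owner pays €168; OOP now €168. Plan pays €168 − €168 = €0.
Bill 2, €806: €82 finishes the deductible; €724 goes to coinsurance; owner's 20% is €144.80. Owner owes €226.80 (running OOP €394.80). Insurer: €806 − €226.80 = €579.20.
Bill 3, €2378: 20% coinsurance on €2378 = €475.60. Adding that to €394.80 gives €870.40, past the €850 cap; owner pays only €850 − €394.80 = €455.20. Plan pays €2378 − €455.20 = €1922.80.

€1922.80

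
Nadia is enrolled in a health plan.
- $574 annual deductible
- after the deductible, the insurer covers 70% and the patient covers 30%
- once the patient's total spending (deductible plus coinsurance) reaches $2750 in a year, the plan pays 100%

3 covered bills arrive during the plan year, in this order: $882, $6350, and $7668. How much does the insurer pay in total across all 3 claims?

Bill 1, $882: deductible takes $574, $308 remains; patient's 30% is $92.40. Patient pays $666.40; OOP now $666.40. Insurer: $882 − $666.40 = $215.60.
Bill 2, $6350: deductible met; 30% of $6350 = $1905. Patient pays $1905; OOP now $2571.40. Plan pays $6350 − $1905 = $4445.
Bill 3, $7668: deductible already satisfied, so patient's share is 30% × $7668 = $2300.40. OOP would hit $4871.80 > $2750, so the cap limits the patient to $2750 − $2571.40 = $178.60. Insurer: $7668 − $178.60 = $7489.40.
Insurer total: $215.60 + $4445 + $7489.40 = $12150.

$12150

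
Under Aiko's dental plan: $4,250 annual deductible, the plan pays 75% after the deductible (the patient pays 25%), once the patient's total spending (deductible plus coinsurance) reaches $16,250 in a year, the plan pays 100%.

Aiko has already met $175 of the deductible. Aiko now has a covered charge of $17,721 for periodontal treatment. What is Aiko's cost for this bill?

Remaining deductible: $4,250 − $175 = $4,075.
After the $4,075 deductible portion, $17,721 − $4,075 = $13,646 is subject to coinsurance.
Coinsurance: $13,646 × 25% = $3,411.50.
Patient responsibility before any cap: $4,075 + $3,411.50 = $7,486.50.
Cumulative spending $175 + $7,486.50 = $7,661.50 stays under the $16,250 maximum.

$7,486.50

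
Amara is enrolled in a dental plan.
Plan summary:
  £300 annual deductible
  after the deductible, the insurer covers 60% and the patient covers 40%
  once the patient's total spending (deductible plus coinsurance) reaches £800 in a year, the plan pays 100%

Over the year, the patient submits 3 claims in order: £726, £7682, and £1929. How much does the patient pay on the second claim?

£329.60

Claim 1 (£726): £300 finishes the deductible; £426 goes to coinsurance; 40% of £426 = £170.40. Patient pays £470.40; OOP now £470.40.
Claim 2 (£7682): deductible met; 40% of £7682 = £3072.80. OOP would hit £3543.20 > £800, so the cap limits the patient to £800 − £470.40 = £329.60.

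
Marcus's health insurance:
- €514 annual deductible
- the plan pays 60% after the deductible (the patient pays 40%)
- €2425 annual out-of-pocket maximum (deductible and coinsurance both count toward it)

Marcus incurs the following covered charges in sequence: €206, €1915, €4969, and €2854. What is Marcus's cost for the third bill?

Bill 1, €206: fully absorbed by the deductible. Patient pays €206; OOP now €206.
Bill 2, €1915: deductible takes €308, €1607 remains; 40% of €1607 = €642.80. Patient pays €950.80; OOP now €1156.80.
Bill 3, €4969: 40% coinsurance on €4969 = €1987.60. OOP would hit €3144.40 > €2425, so the cap limits the patient to €2425 − €1156.80 = €1268.20.

€1268.20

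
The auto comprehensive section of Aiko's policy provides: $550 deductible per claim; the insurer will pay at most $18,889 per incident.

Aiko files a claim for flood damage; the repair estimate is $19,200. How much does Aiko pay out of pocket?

$550

Less the $550 deductible: $19,200 − $550 = $18,650.
$18,650 is within the $18,889 limit, so the insurer pays $18,650.
Policyholder's share is the uncovered remainder: $19,200 − $18,650 = $550.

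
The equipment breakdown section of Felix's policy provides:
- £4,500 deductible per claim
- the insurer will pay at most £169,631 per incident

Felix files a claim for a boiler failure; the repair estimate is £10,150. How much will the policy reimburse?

Less the £4,500 deductible: £10,150 − £4,500 = £5,650.
That's under the £169,631 cap, so the insurer reimburses the full £5,650.

£5,650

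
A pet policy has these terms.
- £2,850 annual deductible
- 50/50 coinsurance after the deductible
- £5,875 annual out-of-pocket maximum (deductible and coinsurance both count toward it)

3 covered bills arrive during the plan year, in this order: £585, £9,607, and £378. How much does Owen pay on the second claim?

£5,290

Claim 1 (£585): all of it applies to the deductible. Owner pays £585; OOP now £585.
Claim 2 (£9,607): £2,265 finishes the deductible; £7,342 goes to coinsurance; 50% of £7,342 = £3,671. Claim cost before the cap: £2,265 + £3,671 = £5,936. OOP would hit £6,521 > £5,875, so the cap limits the owner to £5,875 − £585 = £5,290.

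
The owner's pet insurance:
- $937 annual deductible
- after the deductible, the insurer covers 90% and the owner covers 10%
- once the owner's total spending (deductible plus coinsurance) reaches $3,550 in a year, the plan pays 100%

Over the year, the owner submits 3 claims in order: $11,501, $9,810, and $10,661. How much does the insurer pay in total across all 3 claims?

$28,422

Claim 1 ($11,501): deductible takes $937, $10,564 remains; 10% of $10,564 = $1,056.40. Owner owes $1,993.40 (running OOP $1,993.40). Insurer: $11,501 − $1,993.40 = $9,507.60.
Claim 2 ($9,810): deductible met; 10% of $9,810 = $981. Cost to owner: $981. OOP to date $2,974.40. Plan pays $9,810 − $981 = $8,829.
Claim 3 ($10,661): deductible met; 10% of $10,661 = $1,066.10. That would push OOP to $4,040.50, over the $3,550 cap, so owner pays $3,550 − $2,974.40 = $575.60. Plan pays $10,661 − $575.60 = $10,085.40.
Insurer total = bills − owner's total = $31,972 − $3,550 = $28,422.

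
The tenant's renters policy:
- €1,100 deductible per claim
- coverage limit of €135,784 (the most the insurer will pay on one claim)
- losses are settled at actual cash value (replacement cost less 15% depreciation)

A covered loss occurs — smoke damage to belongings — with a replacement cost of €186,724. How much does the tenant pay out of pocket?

Actual cash value after 15% depreciation: €186,724 × 85% = €158,715.40.
After the deductible, €158,715.40 − €1,100 = €157,615.40 remains.
The €135,784 per-incident cap binds; insurer pays €135,784.
Out of pocket: €186,724 − €135,784 = €50,940.

€50,940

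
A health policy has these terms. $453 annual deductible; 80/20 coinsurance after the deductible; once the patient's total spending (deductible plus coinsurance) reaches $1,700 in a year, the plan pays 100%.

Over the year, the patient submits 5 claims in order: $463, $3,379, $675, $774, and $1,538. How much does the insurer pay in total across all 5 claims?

$5,129

#1 ($463): $453 finishes the deductible; $10 goes to coinsurance; 20% of $10 = $2. Patient pays $455; OOP now $455. Insurer: $463 − $455 = $8.
#2 ($3,379): deductible met; 20% of $3,379 = $675.80. Patient pays $675.80; OOP now $1,130.80. Insurer: $3,379 − $675.80 = $2,703.20.
#3 ($675): 20% coinsurance on $675 = $135. Patient pays $135; OOP now $1,265.80. Insurer: $675 − $135 = $540.
#4 ($774): deductible already satisfied, so patient's share is 20% × $774 = $154.80. Cost to patient: $154.80. OOP to date $1,420.60. Plan pays $774 − $154.80 = $619.20.
#5 ($1,538): deductible met; 20% of $1,538 = $307.60. OOP would hit $1,728.20 > $1,700, so the cap limits the patient to $1,700 − $1,420.60 = $279.40. Plan pays $1,538 − $279.40 = $1,258.60.
Insurer total: $8 + $2,703.20 + $540 + $619.20 + $1,258.60 = $5,129.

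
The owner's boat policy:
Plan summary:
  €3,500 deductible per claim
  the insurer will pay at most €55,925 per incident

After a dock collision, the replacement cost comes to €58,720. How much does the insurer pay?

Subtract the deductible: €58,720 − €3,500 = €55,220.
€55,220 ≤ €55,925, so the limit doesn't bind; insurer pays €55,220.

€55,220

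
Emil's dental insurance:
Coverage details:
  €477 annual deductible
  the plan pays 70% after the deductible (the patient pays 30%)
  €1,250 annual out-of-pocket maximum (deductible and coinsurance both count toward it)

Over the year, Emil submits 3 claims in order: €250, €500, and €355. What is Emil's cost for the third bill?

€106.50

Bill 1, €250: entire amount goes to the deductible. Cost to patient: €250. OOP to date €250.
Bill 2, €500: €227 finishes the deductible; €273 goes to coinsurance; 30% of €273 = €81.90. Patient pays €308.90; OOP now €558.90.
Bill 3, €355: deductible met; 30% of €355 = €106.50. Patient pays €106.50; OOP now €665.40.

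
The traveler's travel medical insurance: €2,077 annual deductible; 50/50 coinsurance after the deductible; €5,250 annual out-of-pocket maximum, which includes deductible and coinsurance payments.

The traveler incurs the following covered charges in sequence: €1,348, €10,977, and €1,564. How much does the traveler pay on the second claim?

€3,902

#1 (€1,348): entire amount goes to the deductible. Cost to traveler: €1,348. OOP to date €1,348.
#2 (€10,977): deductible takes €729, €10,248 remains; 50% of €10,248 = €5,124. Deductible plus coinsurance: €729 + €5,124 = €5,853. That would push OOP to €7,201, over the €5,250 cap, so traveler pays €5,250 − €1,348 = €3,902.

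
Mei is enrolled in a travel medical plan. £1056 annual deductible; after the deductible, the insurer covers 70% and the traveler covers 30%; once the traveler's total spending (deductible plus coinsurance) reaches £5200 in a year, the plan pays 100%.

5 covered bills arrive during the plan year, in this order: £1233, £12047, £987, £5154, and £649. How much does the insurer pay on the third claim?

£690.90

#1 (£1233): deductible takes £1056, £177 remains; 30% of £177 = £53.10. Traveler pays £1109.10; OOP now £1109.10. Insurer: £1233 − £1109.10 = £123.90.
#2 (£12047): 30% coinsurance on £12047 = £3614.10. Traveler owes £3614.10 (running OOP £4723.20). Plan pays £12047 − £3614.10 = £8432.90.
#3 (£987): deductible already satisfied, so traveler's share is 30% × £987 = £296.10. Cost to traveler: £296.10. OOP to date £5019.30. Plan pays £987 − £296.10 = £690.90.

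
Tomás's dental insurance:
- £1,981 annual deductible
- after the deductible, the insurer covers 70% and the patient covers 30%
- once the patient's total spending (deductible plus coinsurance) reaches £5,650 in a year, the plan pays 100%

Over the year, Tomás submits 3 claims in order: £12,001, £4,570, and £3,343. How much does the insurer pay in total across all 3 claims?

£14,264

Claim 1 (£12,001): deductible takes £1,981, £10,020 remains; coinsurance £10,020 × 30% = £3,006. Patient owes £4,987 (running OOP £4,987). Plan pays £12,001 − £4,987 = £7,014.
Claim 2 (£4,570): deductible met; 30% of £4,570 = £1,371. Adding that to £4,987 gives £6,358, past the £5,650 cap; patient pays only £5,650 − £4,987 = £663. Plan pays £4,570 − £663 = £3,907.
Claim 3 (£3,343): deductible met; 30% of £3,343 = £1,002.90. Adding that to £5,650 gives £6,652.90, past the £5,650 cap; patient pays only £5,650 − £5,650 = £0. Plan pays £3,343 − £0 = £3,343.
Insurer total = bills − patient's total = £19,914 − £5,650 = £14,264.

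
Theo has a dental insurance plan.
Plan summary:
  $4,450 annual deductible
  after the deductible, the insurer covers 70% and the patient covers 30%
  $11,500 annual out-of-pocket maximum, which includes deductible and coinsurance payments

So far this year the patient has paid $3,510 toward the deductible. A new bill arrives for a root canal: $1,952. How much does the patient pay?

$1,243.60

$3,510 of the $4,450 deductible is already met, leaving $940.
That leaves $1,952 − $940 = $1,012 for coinsurance.
Patient's 30% share of $1,012 is $303.60.
That puts the patient's cost at $940 + $303.60 = $1,243.60 before any cap.
Cumulative spending $3,510 + $1,243.60 = $4,753.60 stays under the $11,500 maximum.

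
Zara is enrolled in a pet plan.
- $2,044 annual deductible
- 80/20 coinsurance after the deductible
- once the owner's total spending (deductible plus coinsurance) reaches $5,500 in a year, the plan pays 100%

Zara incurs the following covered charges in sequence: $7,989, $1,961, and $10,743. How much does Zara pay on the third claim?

Claim 1 — $7,989: $2,044 to deductible, leaving $5,945; 20% of $5,945 = $1,189. Cost to owner: $3,233. OOP to date $3,233.
Claim 2 — $1,961: 20% coinsurance on $1,961 = $392.20. Cost to owner: $392.20. OOP to date $3,625.20.
Claim 3 — $10,743: 20% coinsurance on $10,743 = $2,148.60. OOP would hit $5,773.80 > $5,500, so the cap limits the owner to $5,500 − $3,625.20 = $1,874.80.

$1,874.80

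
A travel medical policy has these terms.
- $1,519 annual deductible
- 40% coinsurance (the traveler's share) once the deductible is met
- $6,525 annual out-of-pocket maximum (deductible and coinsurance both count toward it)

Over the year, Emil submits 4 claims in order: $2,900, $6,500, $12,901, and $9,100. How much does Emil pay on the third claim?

#1 ($2,900): $1,519 to deductible, leaving $1,381; coinsurance $1,381 × 40% = $552.40. Cost to traveler: $2,071.40. OOP to date $2,071.40.
#2 ($6,500): deductible met; 40% of $6,500 = $2,600. Traveler pays $2,600; OOP now $4,671.40.
#3 ($12,901): deductible met; 40% of $12,901 = $5,160.40. OOP would hit $9,831.80 > $6,525, so the cap limits the traveler to $6,525 − $4,671.40 = $1,853.60.

$1,853.60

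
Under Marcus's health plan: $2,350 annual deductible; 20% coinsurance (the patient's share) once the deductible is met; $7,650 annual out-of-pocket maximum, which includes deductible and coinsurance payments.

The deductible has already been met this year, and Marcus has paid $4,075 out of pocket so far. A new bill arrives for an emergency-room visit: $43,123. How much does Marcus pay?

$3,575

The deductible is already satisfied, so the full bill goes to coinsurance.
20% of $43,123 = $8,624.60 falls to the patient.
That would bring total out-of-pocket to $12,699.60, past the $7,650 cap. The patient is capped at $7,650 − $4,075 = $3,575 on this claim.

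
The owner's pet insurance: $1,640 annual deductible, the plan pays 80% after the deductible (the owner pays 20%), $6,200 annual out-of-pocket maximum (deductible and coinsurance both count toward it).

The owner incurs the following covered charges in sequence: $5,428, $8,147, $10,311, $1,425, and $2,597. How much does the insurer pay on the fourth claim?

#1 ($5,428): $1,640 finishes the deductible; $3,788 goes to coinsurance; coinsurance $3,788 × 20% = $757.60. Owner pays $2,397.60; OOP now $2,397.60. Insurer: $5,428 − $2,397.60 = $3,030.40.
#2 ($8,147): 20% coinsurance on $8,147 = $1,629.40. Owner pays $1,629.40; OOP now $4,027. Plan pays $8,147 − $1,629.40 = $6,517.60.
#3 ($10,311): deductible met; 20% of $10,311 = $2,062.20. Owner pays $2,062.20; OOP now $6,089.20. Insurer: $10,311 − $2,062.20 = $8,248.80.
#4 ($1,425): deductible already satisfied, so owner's share is 20% × $1,425 = $285. That would push OOP to $6,374.20, over the $6,200 cap, so owner pays $6,200 − $6,089.20 = $110.80. Plan pays $1,425 − $110.80 = $1,314.20.

$1,314.20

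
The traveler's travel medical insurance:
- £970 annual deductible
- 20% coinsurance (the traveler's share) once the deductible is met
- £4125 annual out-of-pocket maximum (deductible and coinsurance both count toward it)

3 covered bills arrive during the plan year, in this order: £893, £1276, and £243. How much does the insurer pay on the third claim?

£194.40

Claim 1 (£893): all of it applies to the deductible. Cost to traveler: £893. OOP to date £893. Plan pays £893 − £893 = £0.
Claim 2 (£1276): £77 finishes the deductible; £1199 goes to coinsurance; 20% of £1199 = £239.80. Traveler pays £316.80; OOP now £1209.80. Plan pays £1276 − £316.80 = £959.20.
Claim 3 (£243): deductible already satisfied, so traveler's share is 20% × £243 = £48.60. Traveler owes £48.60 (running OOP £1258.40). Insurer: £243 − £48.60 = £194.40.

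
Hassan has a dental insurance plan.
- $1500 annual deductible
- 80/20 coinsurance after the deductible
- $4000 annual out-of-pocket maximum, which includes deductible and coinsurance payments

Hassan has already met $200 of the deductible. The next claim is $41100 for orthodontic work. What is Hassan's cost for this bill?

$3800

Deductible still to meet: $1500 − $200 = $1300.
After the $1300 deductible portion, $41100 − $1300 = $39800 is subject to coinsurance.
Patient's 20% share of $39800 is $7960.
So the patient owes $1300 + $7960 = $9260 before any cap.
That would bring total out-of-pocket to $9460, past the $4000 cap. The patient is capped at $4000 − $200 = $3800 on this claim.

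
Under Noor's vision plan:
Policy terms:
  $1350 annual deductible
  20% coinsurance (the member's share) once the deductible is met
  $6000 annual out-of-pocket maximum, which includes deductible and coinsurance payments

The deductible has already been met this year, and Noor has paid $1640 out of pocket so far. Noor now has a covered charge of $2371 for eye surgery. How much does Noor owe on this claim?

$474.20

The deductible is already satisfied, so the full bill goes to coinsurance.
Member's 20% share of $2371 is $474.20.
Total out-of-pocket so far would be $1640 + $474.20 = $2114.20, below the $6000 cap — no reduction.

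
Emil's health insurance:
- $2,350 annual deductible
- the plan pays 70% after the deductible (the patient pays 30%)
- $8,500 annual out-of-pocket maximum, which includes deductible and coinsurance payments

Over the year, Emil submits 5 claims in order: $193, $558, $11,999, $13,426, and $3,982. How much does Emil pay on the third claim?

$4,719

#1 ($193): fully absorbed by the deductible. Patient pays $193; OOP now $193.
#2 ($558): fully absorbed by the deductible. Patient pays $558; OOP now $751.
#3 ($11,999): $1,599 to deductible, leaving $10,400; 30% of $10,400 = $3,120. Patient pays $4,719; OOP now $5,470.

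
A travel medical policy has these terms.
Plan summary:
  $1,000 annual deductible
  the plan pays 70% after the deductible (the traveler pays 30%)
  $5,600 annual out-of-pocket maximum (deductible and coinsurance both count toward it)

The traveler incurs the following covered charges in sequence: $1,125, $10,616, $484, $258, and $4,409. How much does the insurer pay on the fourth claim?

$180.60

#1 ($1,125): deductible takes $1,000, $125 remains; coinsurance $125 × 30% = $37.50. Traveler pays $1,037.50; OOP now $1,037.50. Insurer: $1,125 − $1,037.50 = $87.50.
#2 ($10,616): deductible already satisfied, so traveler's share is 30% × $10,616 = $3,184.80. Traveler owes $3,184.80 (running OOP $4,222.30). Insurer: $10,616 − $3,184.80 = $7,431.20.
#3 ($484): deductible already satisfied, so traveler's share is 30% × $484 = $145.20. Traveler pays $145.20; OOP now $4,367.50. Insurer: $484 − $145.20 = $338.80.
#4 ($258): deductible already satisfied, so traveler's share is 30% × $258 = $77.40. Cost to traveler: $77.40. OOP to date $4,444.90. Plan pays $258 − $77.40 = $180.60.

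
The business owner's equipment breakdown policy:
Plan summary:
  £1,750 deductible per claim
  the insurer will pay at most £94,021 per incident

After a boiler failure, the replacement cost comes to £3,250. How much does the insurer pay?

£1,500

Subtract the deductible: £3,250 − £1,750 = £1,500.
£1,500 is within the £94,021 limit, so the insurer pays £1,500.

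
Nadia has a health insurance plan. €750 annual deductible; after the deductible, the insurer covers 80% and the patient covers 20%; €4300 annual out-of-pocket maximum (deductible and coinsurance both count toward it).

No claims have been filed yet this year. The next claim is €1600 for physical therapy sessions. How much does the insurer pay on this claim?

€680

Deductible not yet touched, so the first €750 of the bill goes to the deductible.
After the €750 deductible portion, €1600 − €750 = €850 is subject to coinsurance.
Coinsurance: €850 × 20% = €170.
That puts the patient's cost at €750 + €170 = €920 before any cap.
Total out-of-pocket so far would be €0 + €920 = €920, below the €4300 cap — no reduction.
The plan picks up €1600 − €920 = €680.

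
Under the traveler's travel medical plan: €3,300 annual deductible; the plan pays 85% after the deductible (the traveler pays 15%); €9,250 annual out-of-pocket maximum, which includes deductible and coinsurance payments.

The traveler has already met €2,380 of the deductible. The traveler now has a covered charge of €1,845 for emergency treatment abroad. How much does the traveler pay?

€1,058.75

Deductible still to meet: €3,300 − €2,380 = €920.
That leaves €1,845 − €920 = €925 for coinsurance.
Coinsurance: €925 × 15% = €138.75.
So the traveler owes €920 + €138.75 = €1,058.75 before any cap.
Total out-of-pocket so far would be €2,380 + €1,058.75 = €3,438.75, below the €9,250 cap — no reduction.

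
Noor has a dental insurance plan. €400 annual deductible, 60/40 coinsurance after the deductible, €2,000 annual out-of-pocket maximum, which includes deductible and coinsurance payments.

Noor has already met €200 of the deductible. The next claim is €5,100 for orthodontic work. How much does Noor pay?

Deductible still to meet: €400 − €200 = €200.
That leaves €5,100 − €200 = €4,900 for coinsurance.
Coinsurance: €4,900 × 40% = €1,960.
So the patient owes €200 + €1,960 = €2,160 before any cap.
Year-to-date out-of-pocket would reach €200 + €2,160 = €2,360, above the €2,000 maximum, so the patient pays only €2,000 − €200 = €1,800.

€1,800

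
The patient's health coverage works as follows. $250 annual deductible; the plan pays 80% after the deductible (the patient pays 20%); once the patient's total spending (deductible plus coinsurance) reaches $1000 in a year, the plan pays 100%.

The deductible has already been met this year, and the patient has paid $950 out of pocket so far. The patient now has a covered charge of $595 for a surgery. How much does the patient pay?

$50

With the deductible met, the entire $595 is subject to coinsurance.
20% of $595 = $119 falls to the patient.
That would bring total out-of-pocket to $1069, past the $1000 cap. The patient is capped at $1000 − $950 = $50 on this claim.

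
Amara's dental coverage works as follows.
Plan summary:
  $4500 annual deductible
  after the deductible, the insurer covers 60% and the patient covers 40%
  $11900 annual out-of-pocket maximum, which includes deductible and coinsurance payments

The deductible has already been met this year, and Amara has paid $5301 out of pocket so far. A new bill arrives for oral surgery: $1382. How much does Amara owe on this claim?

The deductible is already satisfied, so the full bill goes to coinsurance.
Coinsurance: $1382 × 40% = $552.80.
Cumulative spending $5301 + $552.80 = $5853.80 stays under the $11900 maximum.

$552.80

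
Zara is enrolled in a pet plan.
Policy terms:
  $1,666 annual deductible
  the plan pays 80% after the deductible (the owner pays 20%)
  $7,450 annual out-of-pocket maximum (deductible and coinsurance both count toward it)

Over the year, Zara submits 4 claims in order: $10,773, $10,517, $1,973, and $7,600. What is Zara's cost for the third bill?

$394.60

Claim 1 ($10,773): $1,666 to deductible, leaving $9,107; owner's 20% is $1,821.40. Owner pays $3,487.40; OOP now $3,487.40.
Claim 2 ($10,517): deductible met; 20% of $10,517 = $2,103.40. Owner pays $2,103.40; OOP now $5,590.80.
Claim 3 ($1,973): deductible met; 20% of $1,973 = $394.60. Owner pays $394.60; OOP now $5,985.40.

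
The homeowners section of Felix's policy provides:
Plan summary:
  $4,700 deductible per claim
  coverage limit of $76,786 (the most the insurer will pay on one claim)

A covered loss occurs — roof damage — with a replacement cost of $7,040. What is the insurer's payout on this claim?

$2,340

Less the $4,700 deductible: $7,040 − $4,700 = $2,340.
$2,340 is within the $76,786 limit, so the insurer pays $2,340.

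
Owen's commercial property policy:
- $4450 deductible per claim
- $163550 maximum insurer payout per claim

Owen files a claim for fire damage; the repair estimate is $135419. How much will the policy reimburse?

$130969

Less the $4450 deductible: $135419 − $4450 = $130969.
$130969 ≤ $163550, so the limit doesn't bind; insurer pays $130969.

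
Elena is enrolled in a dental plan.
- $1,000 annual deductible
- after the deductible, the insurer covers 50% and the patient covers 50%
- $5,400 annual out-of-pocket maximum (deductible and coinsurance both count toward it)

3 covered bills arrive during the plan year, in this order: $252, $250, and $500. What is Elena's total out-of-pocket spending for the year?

$1,001

Claim 1 ($252): entire amount goes to the deductible. Cost to patient: $252. OOP to date $252.
Claim 2 ($250): all of it applies to the deductible. Cost to patient: $250. OOP to date $502.
Claim 3 ($500): $498 finishes the deductible; $2 goes to coinsurance; coinsurance $2 × 50% = $1. Patient owes $499 (running OOP $1,001).
Total paid by the patient: $252 + $250 + $499 = $1,001.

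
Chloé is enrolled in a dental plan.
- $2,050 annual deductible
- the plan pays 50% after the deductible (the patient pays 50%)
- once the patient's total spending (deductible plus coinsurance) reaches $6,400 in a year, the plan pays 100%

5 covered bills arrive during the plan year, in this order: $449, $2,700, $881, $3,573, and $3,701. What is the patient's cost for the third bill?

$440.50

Claim 1 ($449): entire amount goes to the deductible. Patient pays $449; OOP now $449.
Claim 2 ($2,700): $1,601 finishes the deductible; $1,099 goes to coinsurance; patient's 50% is $549.50. Patient pays $2,150.50; OOP now $2,599.50.
Claim 3 ($881): 50% coinsurance on $881 = $440.50. Patient pays $440.50; OOP now $3,040.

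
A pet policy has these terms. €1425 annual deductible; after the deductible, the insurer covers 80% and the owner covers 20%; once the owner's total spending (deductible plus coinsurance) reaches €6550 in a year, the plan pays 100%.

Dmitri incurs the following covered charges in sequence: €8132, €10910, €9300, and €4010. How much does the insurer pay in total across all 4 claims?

Claim 1 — €8132: deductible takes €1425, €6707 remains; coinsurance €6707 × 20% = €1341.40. Owner pays €2766.40; OOP now €2766.40. Insurer: €8132 − €2766.40 = €5365.60.
Claim 2 — €10910: deductible met; 20% of €10910 = €2182. Owner pays €2182; OOP now €4948.40. Plan pays €10910 − €2182 = €8728.
Claim 3 — €9300: 20% coinsurance on €9300 = €1860. Adding that to €4948.40 gives €6808.40, past the €6550 cap; owner pays only €6550 − €4948.40 = €1601.60. Insurer: €9300 − €1601.60 = €7698.40.
Claim 4 — €4010: deductible met; 20% of €4010 = €802. OOP would hit €7352 > €6550, so the cap limits the owner to €6550 − €6550 = €0. Insurer: €4010 − €0 = €4010.
Insurer total = bills − owner's total = €32352 − €6550 = €25802.

€25802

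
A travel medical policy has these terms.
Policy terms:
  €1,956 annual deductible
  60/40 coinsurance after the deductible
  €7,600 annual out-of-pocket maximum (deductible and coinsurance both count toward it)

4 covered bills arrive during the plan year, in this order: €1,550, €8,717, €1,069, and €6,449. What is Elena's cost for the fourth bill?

Claim 1 — €1,550: entire amount goes to the deductible. Cost to traveler: €1,550. OOP to date €1,550.
Claim 2 — €8,717: deductible takes €406, €8,311 remains; 40% of €8,311 = €3,324.40. Traveler owes €3,730.40 (running OOP €5,280.40).
Claim 3 — €1,069: deductible already satisfied, so traveler's share is 40% × €1,069 = €427.60. Cost to traveler: €427.60. OOP to date €5,708.
Claim 4 — €6,449: 40% coinsurance on €6,449 = €2,579.60. That would push OOP to €8,287.60, over the €7,600 cap, so traveler pays €7,600 − €5,708 = €1,892.

€1,892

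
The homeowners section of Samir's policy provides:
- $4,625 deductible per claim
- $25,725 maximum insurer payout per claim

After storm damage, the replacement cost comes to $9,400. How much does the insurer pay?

Subtract the deductible: $9,400 − $4,625 = $4,775.
That's under the $25,725 cap, so the insurer reimburses the full $4,775.

$4,775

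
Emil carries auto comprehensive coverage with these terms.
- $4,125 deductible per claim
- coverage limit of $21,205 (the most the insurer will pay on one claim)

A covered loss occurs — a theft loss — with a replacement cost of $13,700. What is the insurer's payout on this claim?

Subtract the deductible: $13,700 − $4,125 = $9,575.
$9,575 ≤ $21,205, so the limit doesn't bind; insurer pays $9,575.

$9,575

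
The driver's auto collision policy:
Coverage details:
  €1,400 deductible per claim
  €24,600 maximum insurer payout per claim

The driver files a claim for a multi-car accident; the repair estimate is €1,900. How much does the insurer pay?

€500

Less the €1,400 deductible: €1,900 − €1,400 = €500.
€500 is within the €24,600 limit, so the insurer pays €500.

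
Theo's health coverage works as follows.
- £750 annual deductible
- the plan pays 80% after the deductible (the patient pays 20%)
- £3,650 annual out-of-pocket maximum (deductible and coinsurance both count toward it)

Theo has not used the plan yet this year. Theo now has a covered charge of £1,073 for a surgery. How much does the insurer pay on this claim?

£258.40

The full £750 deductible is still open; £750 of this bill applies to it.
The remaining £323 (= £1,073 − £750) moves to coinsurance.
Coinsurance: £323 × 20% = £64.60.
That puts the patient's cost at £750 + £64.60 = £814.60 before any cap.
Year-to-date out-of-pocket becomes £0 + £814.60 = £814.60, still under the £3,650 maximum, so no cap applies.
The plan picks up £1,073 − £814.60 = £258.40.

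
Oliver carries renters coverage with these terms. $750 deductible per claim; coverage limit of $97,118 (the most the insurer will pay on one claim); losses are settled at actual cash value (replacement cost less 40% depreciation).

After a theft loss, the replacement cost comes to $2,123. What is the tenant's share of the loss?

At 40% depreciation, ACV = $2,123 − $849.20 = $1,273.80.
Subtract the deductible: $1,273.80 − $750 = $523.80.
$523.80 ≤ $97,118, so the limit doesn't bind; insurer pays $523.80.
Out of pocket: $2,123 − $523.80 = $1,599.20.

$1,599.20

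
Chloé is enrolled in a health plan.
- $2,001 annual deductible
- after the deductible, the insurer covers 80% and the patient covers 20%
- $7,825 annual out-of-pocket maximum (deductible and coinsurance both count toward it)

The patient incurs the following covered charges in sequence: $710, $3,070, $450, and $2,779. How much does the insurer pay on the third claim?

#1 ($710): all of it applies to the deductible. Cost to patient: $710. OOP to date $710. Insurer: $710 − $710 = $0.
#2 ($3,070): $1,291 finishes the deductible; $1,779 goes to coinsurance; 20% of $1,779 = $355.80. Patient pays $1,646.80; OOP now $2,356.80. Insurer: $3,070 − $1,646.80 = $1,423.20.
#3 ($450): deductible met; 20% of $450 = $90. Patient owes $90 (running OOP $2,446.80). Insurer: $450 − $90 = $360.

$360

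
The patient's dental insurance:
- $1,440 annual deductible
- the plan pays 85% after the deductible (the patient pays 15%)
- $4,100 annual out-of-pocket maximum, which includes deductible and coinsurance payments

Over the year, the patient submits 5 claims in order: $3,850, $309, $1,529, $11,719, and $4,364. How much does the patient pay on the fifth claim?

$264.95

Claim 1 ($3,850): $1,440 finishes the deductible; $2,410 goes to coinsurance; 15% of $2,410 = $361.50. Cost to patient: $1,801.50. OOP to date $1,801.50.
Claim 2 ($309): 15% coinsurance on $309 = $46.35. Patient pays $46.35; OOP now $1,847.85.
Claim 3 ($1,529): deductible already satisfied, so patient's share is 15% × $1,529 = $229.35. Patient pays $229.35; OOP now $2,077.20.
Claim 4 ($11,719): deductible already satisfied, so patient's share is 15% × $11,719 = $1,757.85. Cost to patient: $1,757.85. OOP to date $3,835.05.
Claim 5 ($4,364): deductible met; 15% of $4,364 = $654.60. Adding that to $3,835.05 gives $4,489.65, past the $4,100 cap; patient pays only $4,100 − $3,835.05 = $264.95.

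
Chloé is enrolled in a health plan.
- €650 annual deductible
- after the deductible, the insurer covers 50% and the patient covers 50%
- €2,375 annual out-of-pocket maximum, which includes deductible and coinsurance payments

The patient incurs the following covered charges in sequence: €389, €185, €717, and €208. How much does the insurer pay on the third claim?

€320.50

Claim 1 — €389: fully absorbed by the deductible. Patient owes €389 (running OOP €389). Insurer: €389 − €389 = €0.
Claim 2 — €185: all of it applies to the deductible. Cost to patient: €185. OOP to date €574. Insurer: €185 − €185 = €0.
Claim 3 — €717: €76 to deductible, leaving €641; 50% of €641 = €320.50. Cost to patient: €396.50. OOP to date €970.50. Insurer: €717 − €396.50 = €320.50.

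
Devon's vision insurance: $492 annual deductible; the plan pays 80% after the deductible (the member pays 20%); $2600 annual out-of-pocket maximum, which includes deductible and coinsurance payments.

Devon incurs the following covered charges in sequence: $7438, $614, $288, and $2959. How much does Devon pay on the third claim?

Claim 1 ($7438): deductible takes $492, $6946 remains; 20% of $6946 = $1389.20. Member pays $1881.20; OOP now $1881.20.
Claim 2 ($614): 20% coinsurance on $614 = $122.80. Member owes $122.80 (running OOP $2004).
Claim 3 ($288): 20% coinsurance on $288 = $57.60. Member owes $57.60 (running OOP $2061.60).

$57.60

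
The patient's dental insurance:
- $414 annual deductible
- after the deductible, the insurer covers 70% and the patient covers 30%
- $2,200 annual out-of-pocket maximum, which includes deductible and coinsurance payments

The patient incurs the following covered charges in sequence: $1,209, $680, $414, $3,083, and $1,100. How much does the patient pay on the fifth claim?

Claim 1 — $1,209: $414 to deductible, leaving $795; patient's 30% is $238.50. Patient owes $652.50 (running OOP $652.50).
Claim 2 — $680: deductible already satisfied, so patient's share is 30% × $680 = $204. Cost to patient: $204. OOP to date $856.50.
Claim 3 — $414: 30% coinsurance on $414 = $124.20. Patient pays $124.20; OOP now $980.70.
Claim 4 — $3,083: deductible met; 30% of $3,083 = $924.90. Cost to patient: $924.90. OOP to date $1,905.60.
Claim 5 — $1,100: deductible met; 30% of $1,100 = $330. Adding that to $1,905.60 gives $2,235.60, past the $2,200 cap; patient pays only $2,200 − $1,905.60 = $294.40.

$294.40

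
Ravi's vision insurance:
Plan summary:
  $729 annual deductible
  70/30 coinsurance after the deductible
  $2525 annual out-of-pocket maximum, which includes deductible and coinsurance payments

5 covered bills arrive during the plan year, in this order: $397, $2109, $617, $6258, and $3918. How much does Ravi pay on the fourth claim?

$1077.80

Claim 1 — $397: fully absorbed by the deductible. Member owes $397 (running OOP $397).
Claim 2 — $2109: $332 finishes the deductible; $1777 goes to coinsurance; 30% of $1777 = $533.10. Member pays $865.10; OOP now $1262.10.
Claim 3 — $617: 30% coinsurance on $617 = $185.10. Member pays $185.10; OOP now $1447.20.
Claim 4 — $6258: deductible met; 30% of $6258 = $1877.40. OOP would hit $3324.60 > $2525, so the cap limits the member to $2525 − $1447.20 = $1077.80.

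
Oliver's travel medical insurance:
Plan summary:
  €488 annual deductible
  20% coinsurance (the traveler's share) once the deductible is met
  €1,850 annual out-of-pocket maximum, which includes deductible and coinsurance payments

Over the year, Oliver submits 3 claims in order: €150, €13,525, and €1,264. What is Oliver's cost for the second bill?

€1,700

Bill 1, €150: entire amount goes to the deductible. Traveler pays €150; OOP now €150.
Bill 2, €13,525: €338 finishes the deductible; €13,187 goes to coinsurance; coinsurance €13,187 × 20% = €2,637.40. Together that's €338 + €2,637.40 = €2,975.40. Adding that to €150 gives €3,125.40, past the €1,850 cap; traveler pays only €1,850 − €150 = €1,700.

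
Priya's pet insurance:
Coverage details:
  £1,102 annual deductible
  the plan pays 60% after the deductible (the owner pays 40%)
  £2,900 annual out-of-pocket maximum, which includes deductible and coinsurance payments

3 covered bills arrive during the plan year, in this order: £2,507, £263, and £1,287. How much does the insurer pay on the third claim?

£772.20

Bill 1, £2,507: £1,102 finishes the deductible; £1,405 goes to coinsurance; 40% of £1,405 = £562. Cost to owner: £1,664. OOP to date £1,664. Plan pays £2,507 − £1,664 = £843.
Bill 2, £263: deductible met; 40% of £263 = £105.20. Owner owes £105.20 (running OOP £1,769.20). Plan pays £263 − £105.20 = £157.80.
Bill 3, £1,287: deductible met; 40% of £1,287 = £514.80. Owner pays £514.80; OOP now £2,284. Plan pays £1,287 − £514.80 = £772.20.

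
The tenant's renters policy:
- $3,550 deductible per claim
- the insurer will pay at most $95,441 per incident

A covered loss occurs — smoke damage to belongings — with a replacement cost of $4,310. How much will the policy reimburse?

$760

After the deductible, $4,310 − $3,550 = $760 remains.
$760 ≤ $95,441, so the limit doesn't bind; insurer pays $760.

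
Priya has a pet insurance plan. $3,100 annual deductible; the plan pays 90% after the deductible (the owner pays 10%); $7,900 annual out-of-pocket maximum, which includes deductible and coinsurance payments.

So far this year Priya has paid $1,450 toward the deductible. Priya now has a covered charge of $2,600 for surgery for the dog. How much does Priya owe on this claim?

$1,745

$1,450 of the $3,100 deductible is already met, leaving $1,650.
That leaves $2,600 − $1,650 = $950 for coinsurance.
10% of $950 = $95 falls to the owner.
That puts the owner's cost at $1,650 + $95 = $1,745 before any cap.
Total out-of-pocket so far would be $1,450 + $1,745 = $3,195, below the $7,900 cap — no reduction.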